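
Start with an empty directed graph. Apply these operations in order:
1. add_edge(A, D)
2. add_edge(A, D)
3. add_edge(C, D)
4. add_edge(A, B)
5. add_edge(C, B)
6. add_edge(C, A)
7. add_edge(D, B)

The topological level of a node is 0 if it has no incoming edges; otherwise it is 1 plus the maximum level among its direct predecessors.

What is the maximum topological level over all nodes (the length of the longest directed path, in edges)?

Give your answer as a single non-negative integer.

Op 1: add_edge(A, D). Edges now: 1
Op 2: add_edge(A, D) (duplicate, no change). Edges now: 1
Op 3: add_edge(C, D). Edges now: 2
Op 4: add_edge(A, B). Edges now: 3
Op 5: add_edge(C, B). Edges now: 4
Op 6: add_edge(C, A). Edges now: 5
Op 7: add_edge(D, B). Edges now: 6
Compute levels (Kahn BFS):
  sources (in-degree 0): C
  process C: level=0
    C->A: in-degree(A)=0, level(A)=1, enqueue
    C->B: in-degree(B)=2, level(B)>=1
    C->D: in-degree(D)=1, level(D)>=1
  process A: level=1
    A->B: in-degree(B)=1, level(B)>=2
    A->D: in-degree(D)=0, level(D)=2, enqueue
  process D: level=2
    D->B: in-degree(B)=0, level(B)=3, enqueue
  process B: level=3
All levels: A:1, B:3, C:0, D:2
max level = 3

Answer: 3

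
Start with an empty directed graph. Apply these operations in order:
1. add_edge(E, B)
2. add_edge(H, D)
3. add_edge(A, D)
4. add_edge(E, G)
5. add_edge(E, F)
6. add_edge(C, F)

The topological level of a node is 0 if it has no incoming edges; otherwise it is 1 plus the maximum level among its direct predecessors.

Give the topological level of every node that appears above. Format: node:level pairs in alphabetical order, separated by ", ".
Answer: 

Answer: A:0, B:1, C:0, D:1, E:0, F:1, G:1, H:0

Derivation:
Op 1: add_edge(E, B). Edges now: 1
Op 2: add_edge(H, D). Edges now: 2
Op 3: add_edge(A, D). Edges now: 3
Op 4: add_edge(E, G). Edges now: 4
Op 5: add_edge(E, F). Edges now: 5
Op 6: add_edge(C, F). Edges now: 6
Compute levels (Kahn BFS):
  sources (in-degree 0): A, C, E, H
  process A: level=0
    A->D: in-degree(D)=1, level(D)>=1
  process C: level=0
    C->F: in-degree(F)=1, level(F)>=1
  process E: level=0
    E->B: in-degree(B)=0, level(B)=1, enqueue
    E->F: in-degree(F)=0, level(F)=1, enqueue
    E->G: in-degree(G)=0, level(G)=1, enqueue
  process H: level=0
    H->D: in-degree(D)=0, level(D)=1, enqueue
  process B: level=1
  process F: level=1
  process G: level=1
  process D: level=1
All levels: A:0, B:1, C:0, D:1, E:0, F:1, G:1, H:0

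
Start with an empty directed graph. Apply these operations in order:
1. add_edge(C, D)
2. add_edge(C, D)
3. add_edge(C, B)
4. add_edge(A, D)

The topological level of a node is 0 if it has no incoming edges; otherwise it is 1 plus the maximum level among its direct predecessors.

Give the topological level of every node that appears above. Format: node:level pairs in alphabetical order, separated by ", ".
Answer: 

Op 1: add_edge(C, D). Edges now: 1
Op 2: add_edge(C, D) (duplicate, no change). Edges now: 1
Op 3: add_edge(C, B). Edges now: 2
Op 4: add_edge(A, D). Edges now: 3
Compute levels (Kahn BFS):
  sources (in-degree 0): A, C
  process A: level=0
    A->D: in-degree(D)=1, level(D)>=1
  process C: level=0
    C->B: in-degree(B)=0, level(B)=1, enqueue
    C->D: in-degree(D)=0, level(D)=1, enqueue
  process B: level=1
  process D: level=1
All levels: A:0, B:1, C:0, D:1

Answer: A:0, B:1, C:0, D:1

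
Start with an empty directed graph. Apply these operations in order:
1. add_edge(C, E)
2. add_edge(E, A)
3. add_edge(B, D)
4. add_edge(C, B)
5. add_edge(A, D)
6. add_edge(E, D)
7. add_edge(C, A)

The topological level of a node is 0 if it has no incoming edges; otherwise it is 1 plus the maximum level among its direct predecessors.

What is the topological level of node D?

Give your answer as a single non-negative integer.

Op 1: add_edge(C, E). Edges now: 1
Op 2: add_edge(E, A). Edges now: 2
Op 3: add_edge(B, D). Edges now: 3
Op 4: add_edge(C, B). Edges now: 4
Op 5: add_edge(A, D). Edges now: 5
Op 6: add_edge(E, D). Edges now: 6
Op 7: add_edge(C, A). Edges now: 7
Compute levels (Kahn BFS):
  sources (in-degree 0): C
  process C: level=0
    C->A: in-degree(A)=1, level(A)>=1
    C->B: in-degree(B)=0, level(B)=1, enqueue
    C->E: in-degree(E)=0, level(E)=1, enqueue
  process B: level=1
    B->D: in-degree(D)=2, level(D)>=2
  process E: level=1
    E->A: in-degree(A)=0, level(A)=2, enqueue
    E->D: in-degree(D)=1, level(D)>=2
  process A: level=2
    A->D: in-degree(D)=0, level(D)=3, enqueue
  process D: level=3
All levels: A:2, B:1, C:0, D:3, E:1
level(D) = 3

Answer: 3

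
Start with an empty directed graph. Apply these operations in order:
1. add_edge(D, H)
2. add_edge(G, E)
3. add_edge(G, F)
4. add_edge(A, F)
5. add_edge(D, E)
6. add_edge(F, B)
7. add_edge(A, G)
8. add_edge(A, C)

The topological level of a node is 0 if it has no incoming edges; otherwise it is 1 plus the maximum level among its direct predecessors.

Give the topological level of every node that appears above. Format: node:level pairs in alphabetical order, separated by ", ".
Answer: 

Answer: A:0, B:3, C:1, D:0, E:2, F:2, G:1, H:1

Derivation:
Op 1: add_edge(D, H). Edges now: 1
Op 2: add_edge(G, E). Edges now: 2
Op 3: add_edge(G, F). Edges now: 3
Op 4: add_edge(A, F). Edges now: 4
Op 5: add_edge(D, E). Edges now: 5
Op 6: add_edge(F, B). Edges now: 6
Op 7: add_edge(A, G). Edges now: 7
Op 8: add_edge(A, C). Edges now: 8
Compute levels (Kahn BFS):
  sources (in-degree 0): A, D
  process A: level=0
    A->C: in-degree(C)=0, level(C)=1, enqueue
    A->F: in-degree(F)=1, level(F)>=1
    A->G: in-degree(G)=0, level(G)=1, enqueue
  process D: level=0
    D->E: in-degree(E)=1, level(E)>=1
    D->H: in-degree(H)=0, level(H)=1, enqueue
  process C: level=1
  process G: level=1
    G->E: in-degree(E)=0, level(E)=2, enqueue
    G->F: in-degree(F)=0, level(F)=2, enqueue
  process H: level=1
  process E: level=2
  process F: level=2
    F->B: in-degree(B)=0, level(B)=3, enqueue
  process B: level=3
All levels: A:0, B:3, C:1, D:0, E:2, F:2, G:1, H:1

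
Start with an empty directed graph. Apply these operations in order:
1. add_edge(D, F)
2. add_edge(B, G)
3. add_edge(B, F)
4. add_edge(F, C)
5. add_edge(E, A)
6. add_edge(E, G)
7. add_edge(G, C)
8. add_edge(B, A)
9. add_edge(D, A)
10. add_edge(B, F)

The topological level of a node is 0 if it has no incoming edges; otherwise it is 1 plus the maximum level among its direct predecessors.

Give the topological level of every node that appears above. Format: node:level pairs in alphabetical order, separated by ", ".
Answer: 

Answer: A:1, B:0, C:2, D:0, E:0, F:1, G:1

Derivation:
Op 1: add_edge(D, F). Edges now: 1
Op 2: add_edge(B, G). Edges now: 2
Op 3: add_edge(B, F). Edges now: 3
Op 4: add_edge(F, C). Edges now: 4
Op 5: add_edge(E, A). Edges now: 5
Op 6: add_edge(E, G). Edges now: 6
Op 7: add_edge(G, C). Edges now: 7
Op 8: add_edge(B, A). Edges now: 8
Op 9: add_edge(D, A). Edges now: 9
Op 10: add_edge(B, F) (duplicate, no change). Edges now: 9
Compute levels (Kahn BFS):
  sources (in-degree 0): B, D, E
  process B: level=0
    B->A: in-degree(A)=2, level(A)>=1
    B->F: in-degree(F)=1, level(F)>=1
    B->G: in-degree(G)=1, level(G)>=1
  process D: level=0
    D->A: in-degree(A)=1, level(A)>=1
    D->F: in-degree(F)=0, level(F)=1, enqueue
  process E: level=0
    E->A: in-degree(A)=0, level(A)=1, enqueue
    E->G: in-degree(G)=0, level(G)=1, enqueue
  process F: level=1
    F->C: in-degree(C)=1, level(C)>=2
  process A: level=1
  process G: level=1
    G->C: in-degree(C)=0, level(C)=2, enqueue
  process C: level=2
All levels: A:1, B:0, C:2, D:0, E:0, F:1, G:1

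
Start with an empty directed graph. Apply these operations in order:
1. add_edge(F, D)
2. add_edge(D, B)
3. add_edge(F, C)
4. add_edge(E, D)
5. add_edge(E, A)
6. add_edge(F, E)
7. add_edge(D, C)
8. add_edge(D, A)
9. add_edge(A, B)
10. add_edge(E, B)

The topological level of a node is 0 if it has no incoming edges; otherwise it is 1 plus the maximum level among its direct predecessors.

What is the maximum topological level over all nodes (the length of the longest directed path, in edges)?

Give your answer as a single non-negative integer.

Answer: 4

Derivation:
Op 1: add_edge(F, D). Edges now: 1
Op 2: add_edge(D, B). Edges now: 2
Op 3: add_edge(F, C). Edges now: 3
Op 4: add_edge(E, D). Edges now: 4
Op 5: add_edge(E, A). Edges now: 5
Op 6: add_edge(F, E). Edges now: 6
Op 7: add_edge(D, C). Edges now: 7
Op 8: add_edge(D, A). Edges now: 8
Op 9: add_edge(A, B). Edges now: 9
Op 10: add_edge(E, B). Edges now: 10
Compute levels (Kahn BFS):
  sources (in-degree 0): F
  process F: level=0
    F->C: in-degree(C)=1, level(C)>=1
    F->D: in-degree(D)=1, level(D)>=1
    F->E: in-degree(E)=0, level(E)=1, enqueue
  process E: level=1
    E->A: in-degree(A)=1, level(A)>=2
    E->B: in-degree(B)=2, level(B)>=2
    E->D: in-degree(D)=0, level(D)=2, enqueue
  process D: level=2
    D->A: in-degree(A)=0, level(A)=3, enqueue
    D->B: in-degree(B)=1, level(B)>=3
    D->C: in-degree(C)=0, level(C)=3, enqueue
  process A: level=3
    A->B: in-degree(B)=0, level(B)=4, enqueue
  process C: level=3
  process B: level=4
All levels: A:3, B:4, C:3, D:2, E:1, F:0
max level = 4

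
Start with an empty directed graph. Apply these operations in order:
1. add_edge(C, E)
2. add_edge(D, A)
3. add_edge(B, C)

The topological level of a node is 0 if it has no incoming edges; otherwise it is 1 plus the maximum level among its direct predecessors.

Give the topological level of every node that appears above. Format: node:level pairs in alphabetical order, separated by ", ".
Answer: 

Answer: A:1, B:0, C:1, D:0, E:2

Derivation:
Op 1: add_edge(C, E). Edges now: 1
Op 2: add_edge(D, A). Edges now: 2
Op 3: add_edge(B, C). Edges now: 3
Compute levels (Kahn BFS):
  sources (in-degree 0): B, D
  process B: level=0
    B->C: in-degree(C)=0, level(C)=1, enqueue
  process D: level=0
    D->A: in-degree(A)=0, level(A)=1, enqueue
  process C: level=1
    C->E: in-degree(E)=0, level(E)=2, enqueue
  process A: level=1
  process E: level=2
All levels: A:1, B:0, C:1, D:0, E:2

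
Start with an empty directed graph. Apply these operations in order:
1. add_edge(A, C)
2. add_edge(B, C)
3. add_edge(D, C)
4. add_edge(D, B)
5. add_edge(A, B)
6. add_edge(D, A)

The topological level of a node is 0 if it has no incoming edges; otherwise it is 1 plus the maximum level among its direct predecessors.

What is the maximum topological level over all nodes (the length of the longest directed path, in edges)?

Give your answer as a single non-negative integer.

Op 1: add_edge(A, C). Edges now: 1
Op 2: add_edge(B, C). Edges now: 2
Op 3: add_edge(D, C). Edges now: 3
Op 4: add_edge(D, B). Edges now: 4
Op 5: add_edge(A, B). Edges now: 5
Op 6: add_edge(D, A). Edges now: 6
Compute levels (Kahn BFS):
  sources (in-degree 0): D
  process D: level=0
    D->A: in-degree(A)=0, level(A)=1, enqueue
    D->B: in-degree(B)=1, level(B)>=1
    D->C: in-degree(C)=2, level(C)>=1
  process A: level=1
    A->B: in-degree(B)=0, level(B)=2, enqueue
    A->C: in-degree(C)=1, level(C)>=2
  process B: level=2
    B->C: in-degree(C)=0, level(C)=3, enqueue
  process C: level=3
All levels: A:1, B:2, C:3, D:0
max level = 3

Answer: 3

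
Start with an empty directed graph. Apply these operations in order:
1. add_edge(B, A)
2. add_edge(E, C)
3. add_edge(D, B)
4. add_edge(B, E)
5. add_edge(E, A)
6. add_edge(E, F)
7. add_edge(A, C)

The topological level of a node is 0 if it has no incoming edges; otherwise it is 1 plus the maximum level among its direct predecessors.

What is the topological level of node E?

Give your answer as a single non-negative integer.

Answer: 2

Derivation:
Op 1: add_edge(B, A). Edges now: 1
Op 2: add_edge(E, C). Edges now: 2
Op 3: add_edge(D, B). Edges now: 3
Op 4: add_edge(B, E). Edges now: 4
Op 5: add_edge(E, A). Edges now: 5
Op 6: add_edge(E, F). Edges now: 6
Op 7: add_edge(A, C). Edges now: 7
Compute levels (Kahn BFS):
  sources (in-degree 0): D
  process D: level=0
    D->B: in-degree(B)=0, level(B)=1, enqueue
  process B: level=1
    B->A: in-degree(A)=1, level(A)>=2
    B->E: in-degree(E)=0, level(E)=2, enqueue
  process E: level=2
    E->A: in-degree(A)=0, level(A)=3, enqueue
    E->C: in-degree(C)=1, level(C)>=3
    E->F: in-degree(F)=0, level(F)=3, enqueue
  process A: level=3
    A->C: in-degree(C)=0, level(C)=4, enqueue
  process F: level=3
  process C: level=4
All levels: A:3, B:1, C:4, D:0, E:2, F:3
level(E) = 2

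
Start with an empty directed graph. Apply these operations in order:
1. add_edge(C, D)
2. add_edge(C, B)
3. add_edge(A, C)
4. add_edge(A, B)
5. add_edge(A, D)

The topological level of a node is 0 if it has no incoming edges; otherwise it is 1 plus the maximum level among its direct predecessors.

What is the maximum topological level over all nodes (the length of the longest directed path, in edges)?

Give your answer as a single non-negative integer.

Op 1: add_edge(C, D). Edges now: 1
Op 2: add_edge(C, B). Edges now: 2
Op 3: add_edge(A, C). Edges now: 3
Op 4: add_edge(A, B). Edges now: 4
Op 5: add_edge(A, D). Edges now: 5
Compute levels (Kahn BFS):
  sources (in-degree 0): A
  process A: level=0
    A->B: in-degree(B)=1, level(B)>=1
    A->C: in-degree(C)=0, level(C)=1, enqueue
    A->D: in-degree(D)=1, level(D)>=1
  process C: level=1
    C->B: in-degree(B)=0, level(B)=2, enqueue
    C->D: in-degree(D)=0, level(D)=2, enqueue
  process B: level=2
  process D: level=2
All levels: A:0, B:2, C:1, D:2
max level = 2

Answer: 2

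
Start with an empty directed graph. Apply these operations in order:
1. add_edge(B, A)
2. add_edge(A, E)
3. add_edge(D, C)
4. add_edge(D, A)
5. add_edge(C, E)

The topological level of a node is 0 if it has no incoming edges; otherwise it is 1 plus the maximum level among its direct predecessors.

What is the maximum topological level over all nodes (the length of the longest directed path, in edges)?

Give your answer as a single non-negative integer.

Answer: 2

Derivation:
Op 1: add_edge(B, A). Edges now: 1
Op 2: add_edge(A, E). Edges now: 2
Op 3: add_edge(D, C). Edges now: 3
Op 4: add_edge(D, A). Edges now: 4
Op 5: add_edge(C, E). Edges now: 5
Compute levels (Kahn BFS):
  sources (in-degree 0): B, D
  process B: level=0
    B->A: in-degree(A)=1, level(A)>=1
  process D: level=0
    D->A: in-degree(A)=0, level(A)=1, enqueue
    D->C: in-degree(C)=0, level(C)=1, enqueue
  process A: level=1
    A->E: in-degree(E)=1, level(E)>=2
  process C: level=1
    C->E: in-degree(E)=0, level(E)=2, enqueue
  process E: level=2
All levels: A:1, B:0, C:1, D:0, E:2
max level = 2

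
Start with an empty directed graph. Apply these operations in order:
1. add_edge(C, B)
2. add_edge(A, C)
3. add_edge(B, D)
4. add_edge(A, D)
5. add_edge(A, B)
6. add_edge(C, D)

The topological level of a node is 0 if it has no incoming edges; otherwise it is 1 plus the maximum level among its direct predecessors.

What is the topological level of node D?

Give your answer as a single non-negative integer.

Op 1: add_edge(C, B). Edges now: 1
Op 2: add_edge(A, C). Edges now: 2
Op 3: add_edge(B, D). Edges now: 3
Op 4: add_edge(A, D). Edges now: 4
Op 5: add_edge(A, B). Edges now: 5
Op 6: add_edge(C, D). Edges now: 6
Compute levels (Kahn BFS):
  sources (in-degree 0): A
  process A: level=0
    A->B: in-degree(B)=1, level(B)>=1
    A->C: in-degree(C)=0, level(C)=1, enqueue
    A->D: in-degree(D)=2, level(D)>=1
  process C: level=1
    C->B: in-degree(B)=0, level(B)=2, enqueue
    C->D: in-degree(D)=1, level(D)>=2
  process B: level=2
    B->D: in-degree(D)=0, level(D)=3, enqueue
  process D: level=3
All levels: A:0, B:2, C:1, D:3
level(D) = 3

Answer: 3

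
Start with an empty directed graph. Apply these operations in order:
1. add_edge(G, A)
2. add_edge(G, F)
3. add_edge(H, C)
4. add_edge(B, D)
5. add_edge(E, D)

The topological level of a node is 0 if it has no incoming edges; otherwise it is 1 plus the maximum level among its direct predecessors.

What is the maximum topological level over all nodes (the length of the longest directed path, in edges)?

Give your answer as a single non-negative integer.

Op 1: add_edge(G, A). Edges now: 1
Op 2: add_edge(G, F). Edges now: 2
Op 3: add_edge(H, C). Edges now: 3
Op 4: add_edge(B, D). Edges now: 4
Op 5: add_edge(E, D). Edges now: 5
Compute levels (Kahn BFS):
  sources (in-degree 0): B, E, G, H
  process B: level=0
    B->D: in-degree(D)=1, level(D)>=1
  process E: level=0
    E->D: in-degree(D)=0, level(D)=1, enqueue
  process G: level=0
    G->A: in-degree(A)=0, level(A)=1, enqueue
    G->F: in-degree(F)=0, level(F)=1, enqueue
  process H: level=0
    H->C: in-degree(C)=0, level(C)=1, enqueue
  process D: level=1
  process A: level=1
  process F: level=1
  process C: level=1
All levels: A:1, B:0, C:1, D:1, E:0, F:1, G:0, H:0
max level = 1

Answer: 1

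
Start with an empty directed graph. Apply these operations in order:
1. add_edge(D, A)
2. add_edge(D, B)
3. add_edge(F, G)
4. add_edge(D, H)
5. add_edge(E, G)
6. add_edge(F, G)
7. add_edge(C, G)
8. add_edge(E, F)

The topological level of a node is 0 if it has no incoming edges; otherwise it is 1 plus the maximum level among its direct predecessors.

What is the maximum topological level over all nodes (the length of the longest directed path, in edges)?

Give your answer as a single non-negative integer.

Answer: 2

Derivation:
Op 1: add_edge(D, A). Edges now: 1
Op 2: add_edge(D, B). Edges now: 2
Op 3: add_edge(F, G). Edges now: 3
Op 4: add_edge(D, H). Edges now: 4
Op 5: add_edge(E, G). Edges now: 5
Op 6: add_edge(F, G) (duplicate, no change). Edges now: 5
Op 7: add_edge(C, G). Edges now: 6
Op 8: add_edge(E, F). Edges now: 7
Compute levels (Kahn BFS):
  sources (in-degree 0): C, D, E
  process C: level=0
    C->G: in-degree(G)=2, level(G)>=1
  process D: level=0
    D->A: in-degree(A)=0, level(A)=1, enqueue
    D->B: in-degree(B)=0, level(B)=1, enqueue
    D->H: in-degree(H)=0, level(H)=1, enqueue
  process E: level=0
    E->F: in-degree(F)=0, level(F)=1, enqueue
    E->G: in-degree(G)=1, level(G)>=1
  process A: level=1
  process B: level=1
  process H: level=1
  process F: level=1
    F->G: in-degree(G)=0, level(G)=2, enqueue
  process G: level=2
All levels: A:1, B:1, C:0, D:0, E:0, F:1, G:2, H:1
max level = 2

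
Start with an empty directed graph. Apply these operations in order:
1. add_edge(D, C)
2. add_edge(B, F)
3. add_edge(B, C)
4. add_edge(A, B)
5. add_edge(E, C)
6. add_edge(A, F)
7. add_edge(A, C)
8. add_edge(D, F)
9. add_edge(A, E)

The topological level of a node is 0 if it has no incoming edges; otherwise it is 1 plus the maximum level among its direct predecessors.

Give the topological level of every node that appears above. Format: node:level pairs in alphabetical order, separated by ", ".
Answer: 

Op 1: add_edge(D, C). Edges now: 1
Op 2: add_edge(B, F). Edges now: 2
Op 3: add_edge(B, C). Edges now: 3
Op 4: add_edge(A, B). Edges now: 4
Op 5: add_edge(E, C). Edges now: 5
Op 6: add_edge(A, F). Edges now: 6
Op 7: add_edge(A, C). Edges now: 7
Op 8: add_edge(D, F). Edges now: 8
Op 9: add_edge(A, E). Edges now: 9
Compute levels (Kahn BFS):
  sources (in-degree 0): A, D
  process A: level=0
    A->B: in-degree(B)=0, level(B)=1, enqueue
    A->C: in-degree(C)=3, level(C)>=1
    A->E: in-degree(E)=0, level(E)=1, enqueue
    A->F: in-degree(F)=2, level(F)>=1
  process D: level=0
    D->C: in-degree(C)=2, level(C)>=1
    D->F: in-degree(F)=1, level(F)>=1
  process B: level=1
    B->C: in-degree(C)=1, level(C)>=2
    B->F: in-degree(F)=0, level(F)=2, enqueue
  process E: level=1
    E->C: in-degree(C)=0, level(C)=2, enqueue
  process F: level=2
  process C: level=2
All levels: A:0, B:1, C:2, D:0, E:1, F:2

Answer: A:0, B:1, C:2, D:0, E:1, F:2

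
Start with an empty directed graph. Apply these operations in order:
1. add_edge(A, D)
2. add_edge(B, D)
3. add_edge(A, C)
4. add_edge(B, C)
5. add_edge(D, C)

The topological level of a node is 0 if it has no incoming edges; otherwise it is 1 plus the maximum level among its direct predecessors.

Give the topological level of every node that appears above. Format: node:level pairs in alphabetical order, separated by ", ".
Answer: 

Op 1: add_edge(A, D). Edges now: 1
Op 2: add_edge(B, D). Edges now: 2
Op 3: add_edge(A, C). Edges now: 3
Op 4: add_edge(B, C). Edges now: 4
Op 5: add_edge(D, C). Edges now: 5
Compute levels (Kahn BFS):
  sources (in-degree 0): A, B
  process A: level=0
    A->C: in-degree(C)=2, level(C)>=1
    A->D: in-degree(D)=1, level(D)>=1
  process B: level=0
    B->C: in-degree(C)=1, level(C)>=1
    B->D: in-degree(D)=0, level(D)=1, enqueue
  process D: level=1
    D->C: in-degree(C)=0, level(C)=2, enqueue
  process C: level=2
All levels: A:0, B:0, C:2, D:1

Answer: A:0, B:0, C:2, D:1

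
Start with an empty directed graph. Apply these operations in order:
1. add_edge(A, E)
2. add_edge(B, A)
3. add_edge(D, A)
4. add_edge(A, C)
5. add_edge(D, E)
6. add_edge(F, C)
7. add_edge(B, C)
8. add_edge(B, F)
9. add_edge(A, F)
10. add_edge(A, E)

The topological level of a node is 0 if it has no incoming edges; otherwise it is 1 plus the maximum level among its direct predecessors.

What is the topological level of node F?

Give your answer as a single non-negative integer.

Op 1: add_edge(A, E). Edges now: 1
Op 2: add_edge(B, A). Edges now: 2
Op 3: add_edge(D, A). Edges now: 3
Op 4: add_edge(A, C). Edges now: 4
Op 5: add_edge(D, E). Edges now: 5
Op 6: add_edge(F, C). Edges now: 6
Op 7: add_edge(B, C). Edges now: 7
Op 8: add_edge(B, F). Edges now: 8
Op 9: add_edge(A, F). Edges now: 9
Op 10: add_edge(A, E) (duplicate, no change). Edges now: 9
Compute levels (Kahn BFS):
  sources (in-degree 0): B, D
  process B: level=0
    B->A: in-degree(A)=1, level(A)>=1
    B->C: in-degree(C)=2, level(C)>=1
    B->F: in-degree(F)=1, level(F)>=1
  process D: level=0
    D->A: in-degree(A)=0, level(A)=1, enqueue
    D->E: in-degree(E)=1, level(E)>=1
  process A: level=1
    A->C: in-degree(C)=1, level(C)>=2
    A->E: in-degree(E)=0, level(E)=2, enqueue
    A->F: in-degree(F)=0, level(F)=2, enqueue
  process E: level=2
  process F: level=2
    F->C: in-degree(C)=0, level(C)=3, enqueue
  process C: level=3
All levels: A:1, B:0, C:3, D:0, E:2, F:2
level(F) = 2

Answer: 2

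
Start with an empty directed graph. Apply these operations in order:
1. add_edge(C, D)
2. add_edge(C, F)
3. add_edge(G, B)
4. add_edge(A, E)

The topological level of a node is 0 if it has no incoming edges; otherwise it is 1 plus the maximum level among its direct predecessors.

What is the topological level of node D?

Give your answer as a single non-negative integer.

Op 1: add_edge(C, D). Edges now: 1
Op 2: add_edge(C, F). Edges now: 2
Op 3: add_edge(G, B). Edges now: 3
Op 4: add_edge(A, E). Edges now: 4
Compute levels (Kahn BFS):
  sources (in-degree 0): A, C, G
  process A: level=0
    A->E: in-degree(E)=0, level(E)=1, enqueue
  process C: level=0
    C->D: in-degree(D)=0, level(D)=1, enqueue
    C->F: in-degree(F)=0, level(F)=1, enqueue
  process G: level=0
    G->B: in-degree(B)=0, level(B)=1, enqueue
  process E: level=1
  process D: level=1
  process F: level=1
  process B: level=1
All levels: A:0, B:1, C:0, D:1, E:1, F:1, G:0
level(D) = 1

Answer: 1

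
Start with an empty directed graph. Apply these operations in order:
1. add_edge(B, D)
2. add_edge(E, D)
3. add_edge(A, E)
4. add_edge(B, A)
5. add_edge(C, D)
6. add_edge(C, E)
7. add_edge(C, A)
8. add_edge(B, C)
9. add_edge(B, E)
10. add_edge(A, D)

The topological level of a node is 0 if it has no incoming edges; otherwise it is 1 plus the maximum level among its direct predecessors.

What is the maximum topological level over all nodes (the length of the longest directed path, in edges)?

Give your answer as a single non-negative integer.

Op 1: add_edge(B, D). Edges now: 1
Op 2: add_edge(E, D). Edges now: 2
Op 3: add_edge(A, E). Edges now: 3
Op 4: add_edge(B, A). Edges now: 4
Op 5: add_edge(C, D). Edges now: 5
Op 6: add_edge(C, E). Edges now: 6
Op 7: add_edge(C, A). Edges now: 7
Op 8: add_edge(B, C). Edges now: 8
Op 9: add_edge(B, E). Edges now: 9
Op 10: add_edge(A, D). Edges now: 10
Compute levels (Kahn BFS):
  sources (in-degree 0): B
  process B: level=0
    B->A: in-degree(A)=1, level(A)>=1
    B->C: in-degree(C)=0, level(C)=1, enqueue
    B->D: in-degree(D)=3, level(D)>=1
    B->E: in-degree(E)=2, level(E)>=1
  process C: level=1
    C->A: in-degree(A)=0, level(A)=2, enqueue
    C->D: in-degree(D)=2, level(D)>=2
    C->E: in-degree(E)=1, level(E)>=2
  process A: level=2
    A->D: in-degree(D)=1, level(D)>=3
    A->E: in-degree(E)=0, level(E)=3, enqueue
  process E: level=3
    E->D: in-degree(D)=0, level(D)=4, enqueue
  process D: level=4
All levels: A:2, B:0, C:1, D:4, E:3
max level = 4

Answer: 4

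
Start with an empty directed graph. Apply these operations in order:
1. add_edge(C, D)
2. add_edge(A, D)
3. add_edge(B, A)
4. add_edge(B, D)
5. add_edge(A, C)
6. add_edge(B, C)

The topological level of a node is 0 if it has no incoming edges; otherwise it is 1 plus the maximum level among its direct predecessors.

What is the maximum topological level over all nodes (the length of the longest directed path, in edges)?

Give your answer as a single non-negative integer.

Op 1: add_edge(C, D). Edges now: 1
Op 2: add_edge(A, D). Edges now: 2
Op 3: add_edge(B, A). Edges now: 3
Op 4: add_edge(B, D). Edges now: 4
Op 5: add_edge(A, C). Edges now: 5
Op 6: add_edge(B, C). Edges now: 6
Compute levels (Kahn BFS):
  sources (in-degree 0): B
  process B: level=0
    B->A: in-degree(A)=0, level(A)=1, enqueue
    B->C: in-degree(C)=1, level(C)>=1
    B->D: in-degree(D)=2, level(D)>=1
  process A: level=1
    A->C: in-degree(C)=0, level(C)=2, enqueue
    A->D: in-degree(D)=1, level(D)>=2
  process C: level=2
    C->D: in-degree(D)=0, level(D)=3, enqueue
  process D: level=3
All levels: A:1, B:0, C:2, D:3
max level = 3

Answer: 3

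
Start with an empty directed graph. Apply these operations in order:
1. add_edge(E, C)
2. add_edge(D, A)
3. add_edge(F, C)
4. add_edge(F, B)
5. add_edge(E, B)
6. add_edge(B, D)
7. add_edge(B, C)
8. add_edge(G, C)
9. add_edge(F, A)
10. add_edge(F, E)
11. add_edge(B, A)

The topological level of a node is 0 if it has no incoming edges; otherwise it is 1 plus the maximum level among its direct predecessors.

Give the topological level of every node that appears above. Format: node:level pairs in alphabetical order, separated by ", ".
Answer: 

Op 1: add_edge(E, C). Edges now: 1
Op 2: add_edge(D, A). Edges now: 2
Op 3: add_edge(F, C). Edges now: 3
Op 4: add_edge(F, B). Edges now: 4
Op 5: add_edge(E, B). Edges now: 5
Op 6: add_edge(B, D). Edges now: 6
Op 7: add_edge(B, C). Edges now: 7
Op 8: add_edge(G, C). Edges now: 8
Op 9: add_edge(F, A). Edges now: 9
Op 10: add_edge(F, E). Edges now: 10
Op 11: add_edge(B, A). Edges now: 11
Compute levels (Kahn BFS):
  sources (in-degree 0): F, G
  process F: level=0
    F->A: in-degree(A)=2, level(A)>=1
    F->B: in-degree(B)=1, level(B)>=1
    F->C: in-degree(C)=3, level(C)>=1
    F->E: in-degree(E)=0, level(E)=1, enqueue
  process G: level=0
    G->C: in-degree(C)=2, level(C)>=1
  process E: level=1
    E->B: in-degree(B)=0, level(B)=2, enqueue
    E->C: in-degree(C)=1, level(C)>=2
  process B: level=2
    B->A: in-degree(A)=1, level(A)>=3
    B->C: in-degree(C)=0, level(C)=3, enqueue
    B->D: in-degree(D)=0, level(D)=3, enqueue
  process C: level=3
  process D: level=3
    D->A: in-degree(A)=0, level(A)=4, enqueue
  process A: level=4
All levels: A:4, B:2, C:3, D:3, E:1, F:0, G:0

Answer: A:4, B:2, C:3, D:3, E:1, F:0, G:0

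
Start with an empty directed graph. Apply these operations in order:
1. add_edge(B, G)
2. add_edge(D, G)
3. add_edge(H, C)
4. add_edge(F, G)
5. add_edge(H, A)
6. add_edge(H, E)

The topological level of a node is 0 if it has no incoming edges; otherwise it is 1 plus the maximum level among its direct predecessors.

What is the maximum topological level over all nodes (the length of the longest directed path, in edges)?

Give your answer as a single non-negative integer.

Op 1: add_edge(B, G). Edges now: 1
Op 2: add_edge(D, G). Edges now: 2
Op 3: add_edge(H, C). Edges now: 3
Op 4: add_edge(F, G). Edges now: 4
Op 5: add_edge(H, A). Edges now: 5
Op 6: add_edge(H, E). Edges now: 6
Compute levels (Kahn BFS):
  sources (in-degree 0): B, D, F, H
  process B: level=0
    B->G: in-degree(G)=2, level(G)>=1
  process D: level=0
    D->G: in-degree(G)=1, level(G)>=1
  process F: level=0
    F->G: in-degree(G)=0, level(G)=1, enqueue
  process H: level=0
    H->A: in-degree(A)=0, level(A)=1, enqueue
    H->C: in-degree(C)=0, level(C)=1, enqueue
    H->E: in-degree(E)=0, level(E)=1, enqueue
  process G: level=1
  process A: level=1
  process C: level=1
  process E: level=1
All levels: A:1, B:0, C:1, D:0, E:1, F:0, G:1, H:0
max level = 1

Answer: 1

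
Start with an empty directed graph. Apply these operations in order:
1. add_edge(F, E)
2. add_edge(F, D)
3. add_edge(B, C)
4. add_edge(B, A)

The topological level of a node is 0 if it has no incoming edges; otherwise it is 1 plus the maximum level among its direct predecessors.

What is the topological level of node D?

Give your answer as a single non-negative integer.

Answer: 1

Derivation:
Op 1: add_edge(F, E). Edges now: 1
Op 2: add_edge(F, D). Edges now: 2
Op 3: add_edge(B, C). Edges now: 3
Op 4: add_edge(B, A). Edges now: 4
Compute levels (Kahn BFS):
  sources (in-degree 0): B, F
  process B: level=0
    B->A: in-degree(A)=0, level(A)=1, enqueue
    B->C: in-degree(C)=0, level(C)=1, enqueue
  process F: level=0
    F->D: in-degree(D)=0, level(D)=1, enqueue
    F->E: in-degree(E)=0, level(E)=1, enqueue
  process A: level=1
  process C: level=1
  process D: level=1
  process E: level=1
All levels: A:1, B:0, C:1, D:1, E:1, F:0
level(D) = 1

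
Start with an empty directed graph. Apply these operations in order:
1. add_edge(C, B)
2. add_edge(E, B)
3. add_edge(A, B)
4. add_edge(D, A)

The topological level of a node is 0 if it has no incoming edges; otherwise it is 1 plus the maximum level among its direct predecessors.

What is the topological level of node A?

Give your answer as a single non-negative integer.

Op 1: add_edge(C, B). Edges now: 1
Op 2: add_edge(E, B). Edges now: 2
Op 3: add_edge(A, B). Edges now: 3
Op 4: add_edge(D, A). Edges now: 4
Compute levels (Kahn BFS):
  sources (in-degree 0): C, D, E
  process C: level=0
    C->B: in-degree(B)=2, level(B)>=1
  process D: level=0
    D->A: in-degree(A)=0, level(A)=1, enqueue
  process E: level=0
    E->B: in-degree(B)=1, level(B)>=1
  process A: level=1
    A->B: in-degree(B)=0, level(B)=2, enqueue
  process B: level=2
All levels: A:1, B:2, C:0, D:0, E:0
level(A) = 1

Answer: 1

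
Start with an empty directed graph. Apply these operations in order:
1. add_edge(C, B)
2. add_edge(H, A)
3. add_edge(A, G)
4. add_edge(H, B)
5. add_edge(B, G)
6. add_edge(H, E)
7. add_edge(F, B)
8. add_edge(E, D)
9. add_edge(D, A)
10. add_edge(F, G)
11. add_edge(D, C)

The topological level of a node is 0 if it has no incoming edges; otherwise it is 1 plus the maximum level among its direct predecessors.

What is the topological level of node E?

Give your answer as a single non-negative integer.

Answer: 1

Derivation:
Op 1: add_edge(C, B). Edges now: 1
Op 2: add_edge(H, A). Edges now: 2
Op 3: add_edge(A, G). Edges now: 3
Op 4: add_edge(H, B). Edges now: 4
Op 5: add_edge(B, G). Edges now: 5
Op 6: add_edge(H, E). Edges now: 6
Op 7: add_edge(F, B). Edges now: 7
Op 8: add_edge(E, D). Edges now: 8
Op 9: add_edge(D, A). Edges now: 9
Op 10: add_edge(F, G). Edges now: 10
Op 11: add_edge(D, C). Edges now: 11
Compute levels (Kahn BFS):
  sources (in-degree 0): F, H
  process F: level=0
    F->B: in-degree(B)=2, level(B)>=1
    F->G: in-degree(G)=2, level(G)>=1
  process H: level=0
    H->A: in-degree(A)=1, level(A)>=1
    H->B: in-degree(B)=1, level(B)>=1
    H->E: in-degree(E)=0, level(E)=1, enqueue
  process E: level=1
    E->D: in-degree(D)=0, level(D)=2, enqueue
  process D: level=2
    D->A: in-degree(A)=0, level(A)=3, enqueue
    D->C: in-degree(C)=0, level(C)=3, enqueue
  process A: level=3
    A->G: in-degree(G)=1, level(G)>=4
  process C: level=3
    C->B: in-degree(B)=0, level(B)=4, enqueue
  process B: level=4
    B->G: in-degree(G)=0, level(G)=5, enqueue
  process G: level=5
All levels: A:3, B:4, C:3, D:2, E:1, F:0, G:5, H:0
level(E) = 1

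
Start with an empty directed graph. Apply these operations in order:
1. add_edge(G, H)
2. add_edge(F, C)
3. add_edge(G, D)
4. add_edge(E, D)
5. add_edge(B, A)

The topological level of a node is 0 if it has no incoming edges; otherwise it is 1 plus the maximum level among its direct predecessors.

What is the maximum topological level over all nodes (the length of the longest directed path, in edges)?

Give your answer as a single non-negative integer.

Op 1: add_edge(G, H). Edges now: 1
Op 2: add_edge(F, C). Edges now: 2
Op 3: add_edge(G, D). Edges now: 3
Op 4: add_edge(E, D). Edges now: 4
Op 5: add_edge(B, A). Edges now: 5
Compute levels (Kahn BFS):
  sources (in-degree 0): B, E, F, G
  process B: level=0
    B->A: in-degree(A)=0, level(A)=1, enqueue
  process E: level=0
    E->D: in-degree(D)=1, level(D)>=1
  process F: level=0
    F->C: in-degree(C)=0, level(C)=1, enqueue
  process G: level=0
    G->D: in-degree(D)=0, level(D)=1, enqueue
    G->H: in-degree(H)=0, level(H)=1, enqueue
  process A: level=1
  process C: level=1
  process D: level=1
  process H: level=1
All levels: A:1, B:0, C:1, D:1, E:0, F:0, G:0, H:1
max level = 1

Answer: 1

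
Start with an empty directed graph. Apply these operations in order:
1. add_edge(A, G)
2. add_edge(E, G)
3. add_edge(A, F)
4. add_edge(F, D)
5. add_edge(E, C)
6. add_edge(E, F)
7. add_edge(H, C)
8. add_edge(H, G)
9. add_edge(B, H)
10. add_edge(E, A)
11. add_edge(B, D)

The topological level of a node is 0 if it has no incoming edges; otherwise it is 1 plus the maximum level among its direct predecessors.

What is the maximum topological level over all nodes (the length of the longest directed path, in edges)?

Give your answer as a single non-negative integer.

Op 1: add_edge(A, G). Edges now: 1
Op 2: add_edge(E, G). Edges now: 2
Op 3: add_edge(A, F). Edges now: 3
Op 4: add_edge(F, D). Edges now: 4
Op 5: add_edge(E, C). Edges now: 5
Op 6: add_edge(E, F). Edges now: 6
Op 7: add_edge(H, C). Edges now: 7
Op 8: add_edge(H, G). Edges now: 8
Op 9: add_edge(B, H). Edges now: 9
Op 10: add_edge(E, A). Edges now: 10
Op 11: add_edge(B, D). Edges now: 11
Compute levels (Kahn BFS):
  sources (in-degree 0): B, E
  process B: level=0
    B->D: in-degree(D)=1, level(D)>=1
    B->H: in-degree(H)=0, level(H)=1, enqueue
  process E: level=0
    E->A: in-degree(A)=0, level(A)=1, enqueue
    E->C: in-degree(C)=1, level(C)>=1
    E->F: in-degree(F)=1, level(F)>=1
    E->G: in-degree(G)=2, level(G)>=1
  process H: level=1
    H->C: in-degree(C)=0, level(C)=2, enqueue
    H->G: in-degree(G)=1, level(G)>=2
  process A: level=1
    A->F: in-degree(F)=0, level(F)=2, enqueue
    A->G: in-degree(G)=0, level(G)=2, enqueue
  process C: level=2
  process F: level=2
    F->D: in-degree(D)=0, level(D)=3, enqueue
  process G: level=2
  process D: level=3
All levels: A:1, B:0, C:2, D:3, E:0, F:2, G:2, H:1
max level = 3

Answer: 3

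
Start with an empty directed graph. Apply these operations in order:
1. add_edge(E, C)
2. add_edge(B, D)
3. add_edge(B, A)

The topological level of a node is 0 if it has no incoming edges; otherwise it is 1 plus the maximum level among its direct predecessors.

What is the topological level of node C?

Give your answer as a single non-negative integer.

Answer: 1

Derivation:
Op 1: add_edge(E, C). Edges now: 1
Op 2: add_edge(B, D). Edges now: 2
Op 3: add_edge(B, A). Edges now: 3
Compute levels (Kahn BFS):
  sources (in-degree 0): B, E
  process B: level=0
    B->A: in-degree(A)=0, level(A)=1, enqueue
    B->D: in-degree(D)=0, level(D)=1, enqueue
  process E: level=0
    E->C: in-degree(C)=0, level(C)=1, enqueue
  process A: level=1
  process D: level=1
  process C: level=1
All levels: A:1, B:0, C:1, D:1, E:0
level(C) = 1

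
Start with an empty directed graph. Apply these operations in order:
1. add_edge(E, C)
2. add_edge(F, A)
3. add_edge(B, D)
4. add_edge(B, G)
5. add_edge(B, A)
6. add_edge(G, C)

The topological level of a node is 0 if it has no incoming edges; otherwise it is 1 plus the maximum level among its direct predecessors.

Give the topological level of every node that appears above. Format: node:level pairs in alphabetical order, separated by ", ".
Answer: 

Answer: A:1, B:0, C:2, D:1, E:0, F:0, G:1

Derivation:
Op 1: add_edge(E, C). Edges now: 1
Op 2: add_edge(F, A). Edges now: 2
Op 3: add_edge(B, D). Edges now: 3
Op 4: add_edge(B, G). Edges now: 4
Op 5: add_edge(B, A). Edges now: 5
Op 6: add_edge(G, C). Edges now: 6
Compute levels (Kahn BFS):
  sources (in-degree 0): B, E, F
  process B: level=0
    B->A: in-degree(A)=1, level(A)>=1
    B->D: in-degree(D)=0, level(D)=1, enqueue
    B->G: in-degree(G)=0, level(G)=1, enqueue
  process E: level=0
    E->C: in-degree(C)=1, level(C)>=1
  process F: level=0
    F->A: in-degree(A)=0, level(A)=1, enqueue
  process D: level=1
  process G: level=1
    G->C: in-degree(C)=0, level(C)=2, enqueue
  process A: level=1
  process C: level=2
All levels: A:1, B:0, C:2, D:1, E:0, F:0, G:1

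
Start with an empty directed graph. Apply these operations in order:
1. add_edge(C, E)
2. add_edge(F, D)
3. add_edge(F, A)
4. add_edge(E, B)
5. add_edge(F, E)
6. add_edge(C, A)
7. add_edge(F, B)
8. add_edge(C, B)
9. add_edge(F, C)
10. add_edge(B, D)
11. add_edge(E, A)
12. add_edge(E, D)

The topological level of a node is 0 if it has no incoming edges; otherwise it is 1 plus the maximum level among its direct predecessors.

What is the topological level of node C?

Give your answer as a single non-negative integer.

Answer: 1

Derivation:
Op 1: add_edge(C, E). Edges now: 1
Op 2: add_edge(F, D). Edges now: 2
Op 3: add_edge(F, A). Edges now: 3
Op 4: add_edge(E, B). Edges now: 4
Op 5: add_edge(F, E). Edges now: 5
Op 6: add_edge(C, A). Edges now: 6
Op 7: add_edge(F, B). Edges now: 7
Op 8: add_edge(C, B). Edges now: 8
Op 9: add_edge(F, C). Edges now: 9
Op 10: add_edge(B, D). Edges now: 10
Op 11: add_edge(E, A). Edges now: 11
Op 12: add_edge(E, D). Edges now: 12
Compute levels (Kahn BFS):
  sources (in-degree 0): F
  process F: level=0
    F->A: in-degree(A)=2, level(A)>=1
    F->B: in-degree(B)=2, level(B)>=1
    F->C: in-degree(C)=0, level(C)=1, enqueue
    F->D: in-degree(D)=2, level(D)>=1
    F->E: in-degree(E)=1, level(E)>=1
  process C: level=1
    C->A: in-degree(A)=1, level(A)>=2
    C->B: in-degree(B)=1, level(B)>=2
    C->E: in-degree(E)=0, level(E)=2, enqueue
  process E: level=2
    E->A: in-degree(A)=0, level(A)=3, enqueue
    E->B: in-degree(B)=0, level(B)=3, enqueue
    E->D: in-degree(D)=1, level(D)>=3
  process A: level=3
  process B: level=3
    B->D: in-degree(D)=0, level(D)=4, enqueue
  process D: level=4
All levels: A:3, B:3, C:1, D:4, E:2, F:0
level(C) = 1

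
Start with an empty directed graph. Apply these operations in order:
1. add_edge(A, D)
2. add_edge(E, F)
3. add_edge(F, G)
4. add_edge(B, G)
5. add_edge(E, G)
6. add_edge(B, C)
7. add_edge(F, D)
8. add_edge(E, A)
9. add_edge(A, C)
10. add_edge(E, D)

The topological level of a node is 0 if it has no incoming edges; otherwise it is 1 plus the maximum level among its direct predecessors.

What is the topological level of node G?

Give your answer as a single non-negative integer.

Op 1: add_edge(A, D). Edges now: 1
Op 2: add_edge(E, F). Edges now: 2
Op 3: add_edge(F, G). Edges now: 3
Op 4: add_edge(B, G). Edges now: 4
Op 5: add_edge(E, G). Edges now: 5
Op 6: add_edge(B, C). Edges now: 6
Op 7: add_edge(F, D). Edges now: 7
Op 8: add_edge(E, A). Edges now: 8
Op 9: add_edge(A, C). Edges now: 9
Op 10: add_edge(E, D). Edges now: 10
Compute levels (Kahn BFS):
  sources (in-degree 0): B, E
  process B: level=0
    B->C: in-degree(C)=1, level(C)>=1
    B->G: in-degree(G)=2, level(G)>=1
  process E: level=0
    E->A: in-degree(A)=0, level(A)=1, enqueue
    E->D: in-degree(D)=2, level(D)>=1
    E->F: in-degree(F)=0, level(F)=1, enqueue
    E->G: in-degree(G)=1, level(G)>=1
  process A: level=1
    A->C: in-degree(C)=0, level(C)=2, enqueue
    A->D: in-degree(D)=1, level(D)>=2
  process F: level=1
    F->D: in-degree(D)=0, level(D)=2, enqueue
    F->G: in-degree(G)=0, level(G)=2, enqueue
  process C: level=2
  process D: level=2
  process G: level=2
All levels: A:1, B:0, C:2, D:2, E:0, F:1, G:2
level(G) = 2

Answer: 2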